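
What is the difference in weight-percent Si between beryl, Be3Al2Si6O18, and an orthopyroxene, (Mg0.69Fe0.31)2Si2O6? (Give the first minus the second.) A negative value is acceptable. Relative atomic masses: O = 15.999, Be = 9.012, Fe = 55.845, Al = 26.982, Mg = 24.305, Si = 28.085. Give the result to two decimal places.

5.86 percentage points

First mineral: 168.510 g Si in 537.492 g formula = 31.35 wt% Si.
Second mineral: 56.170 g Si in 220.329 g formula = 25.49 wt% Si.
31.35% − 25.49% gives a difference of 5.86 percentage points.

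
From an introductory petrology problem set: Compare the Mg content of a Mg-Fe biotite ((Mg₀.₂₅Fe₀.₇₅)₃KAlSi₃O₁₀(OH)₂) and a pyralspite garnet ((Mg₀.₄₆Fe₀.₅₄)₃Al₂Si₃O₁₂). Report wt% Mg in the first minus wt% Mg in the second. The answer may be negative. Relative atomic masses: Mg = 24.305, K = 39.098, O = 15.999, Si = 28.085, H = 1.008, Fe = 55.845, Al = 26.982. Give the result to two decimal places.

-3.65 percentage points

M((Mg₀.₂₅Fe₀.₇₅)₃KAlSi₃O₁₀(OH)₂) = 488.219 g/mol, so wt% Mg = 18.229/488.219 × 100 = 3.73%.
M((Mg₀.₄₆Fe₀.₅₄)₃Al₂Si₃O₁₂) = 454.217 g/mol, so wt% Mg = 33.541/454.217 × 100 = 7.38%.
3.73 − 7.38 = -3.65 pp.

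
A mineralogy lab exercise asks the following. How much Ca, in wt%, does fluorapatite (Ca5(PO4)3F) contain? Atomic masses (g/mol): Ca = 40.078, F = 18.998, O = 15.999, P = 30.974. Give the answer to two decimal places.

Molar mass of Ca5(PO4)3F: 5·40.078 + 3·30.974 + 12·15.999 + 1·18.998 = 504.298 g/mol.
Mass of Ca per formula unit: 5 × 40.078 = 200.390 g.
Weight fraction Ca = 200.390 / 504.298 = 0.3974.

39.74 wt%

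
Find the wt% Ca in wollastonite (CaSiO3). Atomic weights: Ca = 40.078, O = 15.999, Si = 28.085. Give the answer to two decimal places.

34.50 wt%

Molar mass of CaSiO3: 1×40.078 + 1×28.085 + 3×15.999 = 116.160 g/mol.
Mass of Ca per formula unit: 1 × 40.078 = 40.078 g.
Weight fraction Ca = 40.078 / 116.160 = 0.3450.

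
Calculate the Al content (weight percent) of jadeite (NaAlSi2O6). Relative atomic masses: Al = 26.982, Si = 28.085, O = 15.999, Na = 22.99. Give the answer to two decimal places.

M(NaAlSi2O6) = 202.136 g/mol.
Al contributes 1 × 26.982 = 26.982 g per mole.
26.982/202.136 = 0.1335 → 13.35%.

13.35 weight percent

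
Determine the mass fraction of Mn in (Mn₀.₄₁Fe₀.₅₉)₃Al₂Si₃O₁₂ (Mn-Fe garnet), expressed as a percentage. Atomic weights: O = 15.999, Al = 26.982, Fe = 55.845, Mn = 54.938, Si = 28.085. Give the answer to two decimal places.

Formula mass = 1.23·54.938 + 1.77·55.845 + 2·26.982 + 3·28.085 + 12·15.999 = 496.626 g/mol, of which 67.574 g is Mn.
So Mn makes up 67.574/496.626 = 0.1361 of the mass, i.e. 13.61%.

13.61 wt%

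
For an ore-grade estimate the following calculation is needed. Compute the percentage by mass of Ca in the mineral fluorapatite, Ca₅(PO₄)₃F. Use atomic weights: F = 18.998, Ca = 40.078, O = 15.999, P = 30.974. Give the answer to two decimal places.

39.74 mass %

M(Ca₅(PO₄)₃F) = 504.298 g/mol.
Ca contributes 5 × 40.078 = 200.390 g per mole.
200.390/504.298 = 0.3974 → 39.74%.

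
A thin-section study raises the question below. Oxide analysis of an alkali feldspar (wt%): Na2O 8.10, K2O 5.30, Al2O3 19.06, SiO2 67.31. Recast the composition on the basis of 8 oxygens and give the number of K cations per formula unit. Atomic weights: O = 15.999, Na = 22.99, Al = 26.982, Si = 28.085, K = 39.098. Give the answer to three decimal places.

8.10 wt% Na2O ÷ 61.979 g/mol = 0.13069 mol, giving 0.26138 Na and 0.13069 O.
5.30 wt% K2O ÷ 94.195 g/mol = 0.05627 mol, giving 0.11254 K and 0.05627 O.
19.06 wt% Al2O3 ÷ 101.961 g/mol = 0.18693 mol, giving 0.37386 Al and 0.56079 O.
67.31 wt% SiO2 ÷ 60.083 g/mol = 1.12028 mol, giving 1.12028 Si and 2.24056 O.
Oxygen sums to 2.98831; scaling by 8/2.98831 = 2.67710 puts the formula on 8 O.
K: 0.11254 × 2.67710 = 0.301 atoms per formula unit.

0.301 K apfu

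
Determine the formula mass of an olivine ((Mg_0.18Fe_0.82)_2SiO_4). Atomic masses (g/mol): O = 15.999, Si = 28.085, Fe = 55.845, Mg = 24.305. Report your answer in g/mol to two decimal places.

192.42 g/mol

Mg: 0.36 × 24.305 = 8.7498
Fe: 1.64 × 55.845 = 91.5858
Si: 1 × 28.085 = 28.0850
O: 4 × 15.999 = 63.9960
Summing the contributions gives the formula mass.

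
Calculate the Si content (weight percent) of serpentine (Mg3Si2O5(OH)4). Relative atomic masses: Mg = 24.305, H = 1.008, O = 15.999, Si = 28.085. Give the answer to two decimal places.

Molar mass of Mg3Si2O5(OH)4: 3×24.305 + 2×28.085 + 9×15.999 + 4×1.008 = 277.108 g/mol.
Mass of Si per formula unit: 2 × 28.085 = 56.170 g.
Weight fraction Si = 56.170 / 277.108 = 0.2027.

20.27 weight percent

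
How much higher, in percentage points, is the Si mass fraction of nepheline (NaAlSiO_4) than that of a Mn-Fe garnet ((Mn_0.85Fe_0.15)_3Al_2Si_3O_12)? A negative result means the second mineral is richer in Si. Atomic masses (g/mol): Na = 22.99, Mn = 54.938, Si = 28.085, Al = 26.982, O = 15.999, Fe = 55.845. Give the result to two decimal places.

2.76 percentage points

First mineral: 28.085 g Si in 142.053 g formula = 19.77 wt% Si.
Second mineral: 84.255 g Si in 495.429 g formula = 17.01 wt% Si.
19.77% − 17.01% gives a difference of 2.76 percentage points.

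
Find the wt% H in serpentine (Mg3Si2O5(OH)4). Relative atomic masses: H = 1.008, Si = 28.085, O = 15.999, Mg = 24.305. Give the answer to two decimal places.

1.46 mass %

M(Mg3Si2O5(OH)4) = 277.108 g/mol.
H contributes 4 × 1.008 = 4.032 g per mole.
4.032/277.108 = 0.0146 → 1.46%.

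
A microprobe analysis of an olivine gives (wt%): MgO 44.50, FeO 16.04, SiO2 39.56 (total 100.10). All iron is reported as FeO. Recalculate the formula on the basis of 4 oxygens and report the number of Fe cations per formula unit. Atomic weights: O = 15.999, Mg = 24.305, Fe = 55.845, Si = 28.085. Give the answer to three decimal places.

0.338 Fe apfu

44.50 wt% MgO ÷ 40.304 g/mol = 1.10411 mol, giving 1.10411 Mg and 1.10411 O.
16.04 wt% FeO ÷ 71.844 g/mol = 0.22326 mol, giving 0.22326 Fe and 0.22326 O.
39.56 wt% SiO2 ÷ 60.083 g/mol = 0.65842 mol, giving 0.65842 Si and 1.31684 O.
Oxygen sums to 2.64421; scaling by 4/2.64421 = 1.51274 puts the formula on 4 O.
Fe: 0.22326 × 1.51274 = 0.338 atoms per formula unit.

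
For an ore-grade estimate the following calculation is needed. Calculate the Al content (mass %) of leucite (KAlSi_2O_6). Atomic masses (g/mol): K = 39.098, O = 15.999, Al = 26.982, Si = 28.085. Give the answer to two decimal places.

Molar mass of KAlSi_2O_6: 1·39.098 + 1·26.982 + 2·28.085 + 6·15.999 = 218.244 g/mol.
Mass of Al per formula unit: 1 × 26.982 = 26.982 g.
Weight fraction Al = 26.982 / 218.244 = 0.1236.

12.36 mass %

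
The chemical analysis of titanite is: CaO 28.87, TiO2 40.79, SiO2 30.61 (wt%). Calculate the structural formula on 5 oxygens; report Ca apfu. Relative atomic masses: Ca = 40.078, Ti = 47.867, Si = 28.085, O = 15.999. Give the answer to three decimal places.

28.87 wt% CaO ÷ 56.077 g/mol = 0.51483 mol, giving 0.51483 Ca and 0.51483 O.
40.79 wt% TiO2 ÷ 79.865 g/mol = 0.51074 mol, giving 0.51074 Ti and 1.02148 O.
30.61 wt% SiO2 ÷ 60.083 g/mol = 0.50946 mol, giving 0.50946 Si and 1.01892 O.
Oxygen sums to 2.55523; scaling by 5/2.55523 = 1.95677 puts the formula on 5 O.
Ca: 0.51483 × 1.95677 = 1.007 atoms per formula unit.

1.007 Ca apfu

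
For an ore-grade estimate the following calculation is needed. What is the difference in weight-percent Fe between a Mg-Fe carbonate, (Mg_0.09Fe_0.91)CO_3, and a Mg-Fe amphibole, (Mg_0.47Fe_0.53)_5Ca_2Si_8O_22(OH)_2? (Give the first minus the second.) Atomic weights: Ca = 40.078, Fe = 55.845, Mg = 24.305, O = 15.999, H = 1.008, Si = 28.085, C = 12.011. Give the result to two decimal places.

28.45 percentage points

First mineral: 50.819 g Fe in 113.014 g formula = 44.97 wt% Fe.
Second mineral: 147.989 g Fe in 895.934 g formula = 16.52 wt% Fe.
44.97% − 16.52% gives a difference of 28.45 percentage points.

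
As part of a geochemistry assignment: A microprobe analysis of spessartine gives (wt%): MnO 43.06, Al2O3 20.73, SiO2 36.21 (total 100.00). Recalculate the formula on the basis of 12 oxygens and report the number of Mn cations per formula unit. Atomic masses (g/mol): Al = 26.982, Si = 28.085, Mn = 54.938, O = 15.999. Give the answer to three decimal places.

MnO: 43.06/70.937 = 0.60702 mol → 0.60702 mol Mn, 0.60702 mol O.
Al2O3: 20.73/101.961 = 0.20331 mol → 0.40662 mol Al, 0.60993 mol O.
SiO2: 36.21/60.083 = 0.60267 mol → 0.60267 mol Si, 1.20534 mol O.
Total oxygen = 2.42229 mol. Normalization factor = 12/2.42229 = 4.95399.
Mn per 12 O = 0.60702 × 4.95399 = 3.007.

3.007 Mn apfu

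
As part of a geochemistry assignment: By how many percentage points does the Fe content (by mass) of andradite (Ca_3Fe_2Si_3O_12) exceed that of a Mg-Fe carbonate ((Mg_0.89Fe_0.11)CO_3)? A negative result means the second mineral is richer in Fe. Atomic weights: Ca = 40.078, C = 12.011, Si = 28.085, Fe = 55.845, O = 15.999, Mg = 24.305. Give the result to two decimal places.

14.98 percentage points

M(Ca_3Fe_2Si_3O_12) = 508.167 g/mol, so wt% Fe = 111.690/508.167 × 100 = 21.98%.
M((Mg_0.89Fe_0.11)CO_3) = 87.782 g/mol, so wt% Fe = 6.143/87.782 × 100 = 7.00%.
21.98 − 7.00 = 14.98 pp.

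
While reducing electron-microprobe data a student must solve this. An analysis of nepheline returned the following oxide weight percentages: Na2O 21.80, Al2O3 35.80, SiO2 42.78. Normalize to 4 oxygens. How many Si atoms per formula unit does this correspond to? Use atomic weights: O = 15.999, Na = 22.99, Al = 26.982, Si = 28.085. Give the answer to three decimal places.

Na2O (M=61.979): mol = 0.35173; Na = 0.70346, O = 0.35173.
Al2O3 (M=101.961): mol = 0.35111; Al = 0.70222, O = 1.05333.
SiO2 (M=60.083): mol = 0.71202; Si = 0.71202, O = 1.42404.
ΣO = 2.82910; factor = 4/ΣO = 1.41388.
Si apfu = 0.71202 × 1.41388 = 1.007.

1.007 Si apfu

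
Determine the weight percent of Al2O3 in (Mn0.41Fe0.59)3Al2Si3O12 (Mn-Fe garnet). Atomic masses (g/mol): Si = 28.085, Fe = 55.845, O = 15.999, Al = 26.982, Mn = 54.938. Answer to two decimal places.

Formula mass = 496.626 g/mol.
2 Al → 1.0000 mol Al2O3 per formula unit; M(Al2O3) = 101.961, so Al2O3 mass = 101.961 g.
101.961/496.626 × 100 = 20.53 wt%.

20.53 wt%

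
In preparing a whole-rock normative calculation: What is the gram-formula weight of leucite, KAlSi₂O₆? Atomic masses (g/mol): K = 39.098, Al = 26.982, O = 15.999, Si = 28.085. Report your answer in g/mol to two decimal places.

K: 1 × 39.098 = 39.0980
Al: 1 × 26.982 = 26.9820
Si: 2 × 28.085 = 56.1700
O: 6 × 15.999 = 95.9940
Summing the contributions gives the formula mass.

218.24 g/mol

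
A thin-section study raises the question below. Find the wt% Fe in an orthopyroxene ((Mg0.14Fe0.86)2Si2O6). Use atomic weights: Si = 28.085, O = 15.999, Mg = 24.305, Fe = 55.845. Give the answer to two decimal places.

37.66 mass %

Molar mass of (Mg0.14Fe0.86)2Si2O6: 0.28×24.305 + 1.72×55.845 + 2×28.085 + 6×15.999 = 255.023 g/mol.
Mass of Fe per formula unit: 1.72 × 55.845 = 96.053 g.
Weight fraction Fe = 96.053 / 255.023 = 0.3766.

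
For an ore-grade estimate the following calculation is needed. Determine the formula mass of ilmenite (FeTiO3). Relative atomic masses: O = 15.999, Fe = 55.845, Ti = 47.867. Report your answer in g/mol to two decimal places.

151.71 g/mol

M = 1(55.845) + 1(47.867) + 3(15.999)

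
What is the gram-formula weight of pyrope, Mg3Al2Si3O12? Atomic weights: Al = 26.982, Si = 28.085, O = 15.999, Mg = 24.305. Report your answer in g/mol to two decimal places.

The formula mass is the sum 3*24.305 + 2*26.982 + 3*28.085 + 12*15.999.

403.12 g/mol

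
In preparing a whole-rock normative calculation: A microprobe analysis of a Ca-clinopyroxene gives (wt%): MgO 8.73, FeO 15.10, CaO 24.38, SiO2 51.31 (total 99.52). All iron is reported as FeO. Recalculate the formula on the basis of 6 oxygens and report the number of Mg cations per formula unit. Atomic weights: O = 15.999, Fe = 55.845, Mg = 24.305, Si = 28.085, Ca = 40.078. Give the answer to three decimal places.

0.506 Mg apfu

8.73 wt% MgO ÷ 40.304 g/mol = 0.21660 mol, giving 0.21660 Mg and 0.21660 O.
15.10 wt% FeO ÷ 71.844 g/mol = 0.21018 mol, giving 0.21018 Fe and 0.21018 O.
24.38 wt% CaO ÷ 56.077 g/mol = 0.43476 mol, giving 0.43476 Ca and 0.43476 O.
51.31 wt% SiO2 ÷ 60.083 g/mol = 0.85399 mol, giving 0.85399 Si and 1.70798 O.
Oxygen sums to 2.56952; scaling by 6/2.56952 = 2.33507 puts the formula on 6 O.
Mg: 0.21660 × 2.33507 = 0.506 atoms per formula unit.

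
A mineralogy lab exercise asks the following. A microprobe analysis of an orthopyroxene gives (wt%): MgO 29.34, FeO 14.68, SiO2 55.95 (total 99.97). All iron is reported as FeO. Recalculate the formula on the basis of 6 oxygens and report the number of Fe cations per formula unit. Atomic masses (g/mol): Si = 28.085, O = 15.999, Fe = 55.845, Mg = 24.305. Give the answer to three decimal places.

MgO: 29.34/40.304 = 0.72797 mol → 0.72797 mol Mg, 0.72797 mol O.
FeO: 14.68/71.844 = 0.20433 mol → 0.20433 mol Fe, 0.20433 mol O.
SiO2: 55.95/60.083 = 0.93121 mol → 0.93121 mol Si, 1.86242 mol O.
Total oxygen = 2.79472 mol. Normalization factor = 6/2.79472 = 2.14691.
Fe per 6 O = 0.20433 × 2.14691 = 0.439.

0.439 Fe apfu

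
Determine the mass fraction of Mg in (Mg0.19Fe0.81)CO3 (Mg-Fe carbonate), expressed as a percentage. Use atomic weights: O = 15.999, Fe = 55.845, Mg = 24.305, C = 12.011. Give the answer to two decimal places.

Formula mass = 0.19*24.305 + 0.81*55.845 + 1*12.011 + 3*15.999 = 109.860 g/mol, of which 4.618 g is Mg.
So Mg makes up 4.618/109.860 = 0.0420 of the mass, i.e. 4.20%.

4.20 wt%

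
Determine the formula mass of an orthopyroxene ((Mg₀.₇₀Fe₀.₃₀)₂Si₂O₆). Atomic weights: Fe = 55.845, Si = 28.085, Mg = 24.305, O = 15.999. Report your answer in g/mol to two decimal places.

The formula mass is the sum 1.40×24.305 + 0.60×55.845 + 2×28.085 + 6×15.999.

219.70 g/mol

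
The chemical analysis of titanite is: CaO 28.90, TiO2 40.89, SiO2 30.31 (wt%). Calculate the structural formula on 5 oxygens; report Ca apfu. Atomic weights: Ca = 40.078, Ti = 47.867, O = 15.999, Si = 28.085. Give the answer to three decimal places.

CaO: 28.90/56.077 = 0.51536 mol → 0.51536 mol Ca, 0.51536 mol O.
TiO2: 40.89/79.865 = 0.51199 mol → 0.51199 mol Ti, 1.02398 mol O.
SiO2: 30.31/60.083 = 0.50447 mol → 0.50447 mol Si, 1.00894 mol O.
Total oxygen = 2.54828 mol. Normalization factor = 5/2.54828 = 1.96211.
Ca per 5 O = 0.51536 × 1.96211 = 1.011.

1.011 Ca apfu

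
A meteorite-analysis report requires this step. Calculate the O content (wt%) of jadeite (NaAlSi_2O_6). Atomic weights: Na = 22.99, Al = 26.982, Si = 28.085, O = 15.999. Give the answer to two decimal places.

47.49 wt%

M(NaAlSi_2O_6) = 202.136 g/mol.
O contributes 6 × 15.999 = 95.994 g per mole.
95.994/202.136 = 0.4749 → 47.49%.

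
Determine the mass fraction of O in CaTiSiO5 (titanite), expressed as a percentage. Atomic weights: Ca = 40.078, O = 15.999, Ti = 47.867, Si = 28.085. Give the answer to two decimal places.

40.81 weight percent

Formula mass = 1·40.078 + 1·47.867 + 1·28.085 + 5·15.999 = 196.025 g/mol, of which 79.995 g is O.
So O makes up 79.995/196.025 = 0.4081 of the mass, i.e. 40.81%.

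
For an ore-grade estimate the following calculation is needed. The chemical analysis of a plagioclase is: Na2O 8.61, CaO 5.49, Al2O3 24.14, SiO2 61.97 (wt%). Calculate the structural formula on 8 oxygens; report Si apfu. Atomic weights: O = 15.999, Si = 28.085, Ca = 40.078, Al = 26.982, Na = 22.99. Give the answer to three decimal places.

2.741 Si apfu

Na2O: 8.61/61.979 = 0.13892 mol → 0.27784 mol Na, 0.13892 mol O.
CaO: 5.49/56.077 = 0.09790 mol → 0.09790 mol Ca, 0.09790 mol O.
Al2O3: 24.14/101.961 = 0.23676 mol → 0.47352 mol Al, 0.71028 mol O.
SiO2: 61.97/60.083 = 1.03141 mol → 1.03141 mol Si, 2.06282 mol O.
Total oxygen = 3.00992 mol. Normalization factor = 8/3.00992 = 2.65788.
Si per 8 O = 1.03141 × 2.65788 = 2.741.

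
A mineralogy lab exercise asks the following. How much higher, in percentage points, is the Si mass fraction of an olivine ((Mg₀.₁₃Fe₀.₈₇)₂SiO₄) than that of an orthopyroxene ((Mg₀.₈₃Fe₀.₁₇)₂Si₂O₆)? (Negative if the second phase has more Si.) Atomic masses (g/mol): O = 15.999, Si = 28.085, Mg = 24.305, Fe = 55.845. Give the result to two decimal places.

-12.20 percentage points

First mineral: 28.085 g Si in 195.571 g formula = 14.36 wt% Si.
Second mineral: 56.170 g Si in 211.498 g formula = 26.56 wt% Si.
14.36% − 26.56% gives a difference of -12.20 percentage points.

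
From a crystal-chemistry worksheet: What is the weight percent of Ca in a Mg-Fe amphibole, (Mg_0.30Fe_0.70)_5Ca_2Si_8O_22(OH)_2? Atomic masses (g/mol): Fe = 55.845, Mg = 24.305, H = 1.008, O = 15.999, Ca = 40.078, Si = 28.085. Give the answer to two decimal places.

8.69 mass %

Molar mass of (Mg_0.30Fe_0.70)_5Ca_2Si_8O_22(OH)_2: 1.50*24.305 + 3.50*55.845 + 2*40.078 + 8*28.085 + 24*15.999 + 2*1.008 = 922.743 g/mol.
Mass of Ca per formula unit: 2 × 40.078 = 80.156 g.
Weight fraction Ca = 80.156 / 922.743 = 0.0869.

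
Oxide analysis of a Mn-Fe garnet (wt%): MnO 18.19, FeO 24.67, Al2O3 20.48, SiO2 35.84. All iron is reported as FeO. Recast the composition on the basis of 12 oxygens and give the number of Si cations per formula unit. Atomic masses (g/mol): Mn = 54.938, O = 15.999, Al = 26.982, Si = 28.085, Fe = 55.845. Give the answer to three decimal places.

MnO: 18.19/70.937 = 0.25642 mol → 0.25642 mol Mn, 0.25642 mol O.
FeO: 24.67/71.844 = 0.34338 mol → 0.34338 mol Fe, 0.34338 mol O.
Al2O3: 20.48/101.961 = 0.20086 mol → 0.40172 mol Al, 0.60258 mol O.
SiO2: 35.84/60.083 = 0.59651 mol → 0.59651 mol Si, 1.19302 mol O.
Total oxygen = 2.39540 mol. Normalization factor = 12/2.39540 = 5.00960.
Si per 12 O = 0.59651 × 5.00960 = 2.988.

2.988 Si apfu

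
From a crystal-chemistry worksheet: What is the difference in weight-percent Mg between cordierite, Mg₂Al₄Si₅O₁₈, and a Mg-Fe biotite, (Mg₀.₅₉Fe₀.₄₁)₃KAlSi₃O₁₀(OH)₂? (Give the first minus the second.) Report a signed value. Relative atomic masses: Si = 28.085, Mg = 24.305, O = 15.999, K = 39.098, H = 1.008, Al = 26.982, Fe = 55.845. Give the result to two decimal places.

M(Mg₂Al₄Si₅O₁₈) = 584.945 g/mol, so wt% Mg = 48.610/584.945 × 100 = 8.31%.
M((Mg₀.₅₉Fe₀.₄₁)₃KAlSi₃O₁₀(OH)₂) = 456.048 g/mol, so wt% Mg = 43.020/456.048 × 100 = 9.43%.
8.31 − 9.43 = -1.12 pp.

-1.12 percentage points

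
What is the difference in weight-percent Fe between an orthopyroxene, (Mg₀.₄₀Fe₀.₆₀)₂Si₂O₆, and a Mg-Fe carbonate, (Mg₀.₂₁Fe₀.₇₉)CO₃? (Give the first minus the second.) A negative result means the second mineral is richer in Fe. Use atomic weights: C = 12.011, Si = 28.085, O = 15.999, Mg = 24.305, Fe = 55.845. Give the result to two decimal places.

First mineral: 67.014 g Fe in 238.622 g formula = 28.08 wt% Fe.
Second mineral: 44.118 g Fe in 109.230 g formula = 40.39 wt% Fe.
28.08% − 40.39% gives a difference of -12.31 percentage points.

-12.31 percentage points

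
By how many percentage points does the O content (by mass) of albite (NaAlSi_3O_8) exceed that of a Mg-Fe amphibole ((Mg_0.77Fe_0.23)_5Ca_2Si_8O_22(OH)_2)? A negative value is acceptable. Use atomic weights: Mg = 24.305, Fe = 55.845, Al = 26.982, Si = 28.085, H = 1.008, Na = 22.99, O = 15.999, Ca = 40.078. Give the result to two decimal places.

3.56 percentage points

First mineral: 127.992 g O in 262.219 g formula = 48.81 wt% O.
Second mineral: 383.976 g O in 848.624 g formula = 45.25 wt% O.
48.81% − 45.25% gives a difference of 3.56 percentage points.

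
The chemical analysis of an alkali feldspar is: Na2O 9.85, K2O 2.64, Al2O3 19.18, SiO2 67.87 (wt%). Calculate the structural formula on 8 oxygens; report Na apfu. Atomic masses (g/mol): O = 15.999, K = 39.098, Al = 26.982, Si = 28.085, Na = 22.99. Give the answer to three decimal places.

Na2O (M=61.979): mol = 0.15892; Na = 0.31784, O = 0.15892.
K2O (M=94.195): mol = 0.02803; K = 0.05606, O = 0.02803.
Al2O3 (M=101.961): mol = 0.18811; Al = 0.37622, O = 0.56433.
SiO2 (M=60.083): mol = 1.12960; Si = 1.12960, O = 2.25920.
ΣO = 3.01048; factor = 8/ΣO = 2.65738.
Na apfu = 0.31784 × 2.65738 = 0.845.

0.845 Na apfu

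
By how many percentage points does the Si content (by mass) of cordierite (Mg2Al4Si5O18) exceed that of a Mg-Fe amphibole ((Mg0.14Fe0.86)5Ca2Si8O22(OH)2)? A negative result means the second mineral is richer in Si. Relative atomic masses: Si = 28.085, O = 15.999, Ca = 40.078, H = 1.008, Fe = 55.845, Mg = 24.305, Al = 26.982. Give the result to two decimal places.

0.31 percentage points

First mineral: 140.425 g Si in 584.945 g formula = 24.01 wt% Si.
Second mineral: 224.680 g Si in 947.975 g formula = 23.70 wt% Si.
24.01% − 23.70% gives a difference of 0.31 percentage points.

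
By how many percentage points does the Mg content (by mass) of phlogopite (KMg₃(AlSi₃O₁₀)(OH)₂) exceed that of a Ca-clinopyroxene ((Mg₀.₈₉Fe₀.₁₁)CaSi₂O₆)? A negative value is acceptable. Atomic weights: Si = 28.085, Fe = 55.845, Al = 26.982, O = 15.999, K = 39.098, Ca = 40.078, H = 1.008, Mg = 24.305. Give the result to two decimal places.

M(KMg₃(AlSi₃O₁₀)(OH)₂) = 417.254 g/mol, so wt% Mg = 72.915/417.254 × 100 = 17.47%.
M((Mg₀.₈₉Fe₀.₁₁)CaSi₂O₆) = 220.016 g/mol, so wt% Mg = 21.631/220.016 × 100 = 9.83%.
17.47 − 9.83 = 7.64 pp.

7.64 percentage points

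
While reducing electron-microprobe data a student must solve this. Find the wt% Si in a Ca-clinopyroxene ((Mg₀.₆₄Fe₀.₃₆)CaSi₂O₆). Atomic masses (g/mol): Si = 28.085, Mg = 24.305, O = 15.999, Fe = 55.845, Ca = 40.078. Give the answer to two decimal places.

24.65 weight percent

Formula mass = 0.64*24.305 + 0.36*55.845 + 1*40.078 + 2*28.085 + 6*15.999 = 227.901 g/mol, of which 56.170 g is Si.
So Si makes up 56.170/227.901 = 0.2465 of the mass, i.e. 24.65%.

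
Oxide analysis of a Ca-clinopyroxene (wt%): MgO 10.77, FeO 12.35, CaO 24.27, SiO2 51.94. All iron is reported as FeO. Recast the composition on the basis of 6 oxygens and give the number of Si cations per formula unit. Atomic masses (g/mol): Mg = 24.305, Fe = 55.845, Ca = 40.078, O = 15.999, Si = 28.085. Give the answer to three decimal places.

1.994 Si apfu

10.77 wt% MgO ÷ 40.304 g/mol = 0.26722 mol, giving 0.26722 Mg and 0.26722 O.
12.35 wt% FeO ÷ 71.844 g/mol = 0.17190 mol, giving 0.17190 Fe and 0.17190 O.
24.27 wt% CaO ÷ 56.077 g/mol = 0.43280 mol, giving 0.43280 Ca and 0.43280 O.
51.94 wt% SiO2 ÷ 60.083 g/mol = 0.86447 mol, giving 0.86447 Si and 1.72894 O.
Oxygen sums to 2.60086; scaling by 6/2.60086 = 2.30693 puts the formula on 6 O.
Si: 0.86447 × 2.30693 = 1.994 atoms per formula unit.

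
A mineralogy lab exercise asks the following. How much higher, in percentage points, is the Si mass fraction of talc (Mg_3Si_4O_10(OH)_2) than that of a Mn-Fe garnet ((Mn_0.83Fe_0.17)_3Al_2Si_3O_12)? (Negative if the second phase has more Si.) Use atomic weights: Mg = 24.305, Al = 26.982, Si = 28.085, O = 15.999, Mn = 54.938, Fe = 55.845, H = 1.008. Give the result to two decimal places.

12.62 percentage points

Si in Mg_3Si_4O_10(OH)_2: molar mass 379.259 g/mol; 4×28.085 = 112.340 g → 29.62 wt%.
Si in (Mn_0.83Fe_0.17)_3Al_2Si_3O_12: molar mass 495.484 g/mol; 3×28.085 = 84.255 g → 17.00 wt%.
Difference = 29.62 − 17.00 = 12.62 percentage points.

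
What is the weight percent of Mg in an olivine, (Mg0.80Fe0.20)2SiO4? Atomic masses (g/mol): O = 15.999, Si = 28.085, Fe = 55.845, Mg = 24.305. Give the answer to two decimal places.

Molar mass of (Mg0.80Fe0.20)2SiO4: 1.60×24.305 + 0.40×55.845 + 1×28.085 + 4×15.999 = 153.307 g/mol.
Mass of Mg per formula unit: 1.60 × 24.305 = 38.888 g.
Weight fraction Mg = 38.888 / 153.307 = 0.2537.

25.37 wt%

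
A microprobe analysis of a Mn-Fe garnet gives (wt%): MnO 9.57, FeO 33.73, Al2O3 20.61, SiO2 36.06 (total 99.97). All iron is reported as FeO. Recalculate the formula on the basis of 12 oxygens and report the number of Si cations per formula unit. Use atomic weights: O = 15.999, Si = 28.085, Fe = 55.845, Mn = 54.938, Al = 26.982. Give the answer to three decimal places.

9.57 wt% MnO ÷ 70.937 g/mol = 0.13491 mol, giving 0.13491 Mn and 0.13491 O.
33.73 wt% FeO ÷ 71.844 g/mol = 0.46949 mol, giving 0.46949 Fe and 0.46949 O.
20.61 wt% Al2O3 ÷ 101.961 g/mol = 0.20214 mol, giving 0.40428 Al and 0.60642 O.
36.06 wt% SiO2 ÷ 60.083 g/mol = 0.60017 mol, giving 0.60017 Si and 1.20034 O.
Oxygen sums to 2.41116; scaling by 12/2.41116 = 4.97686 puts the formula on 12 O.
Si: 0.60017 × 4.97686 = 2.987 atoms per formula unit.

2.987 Si apfu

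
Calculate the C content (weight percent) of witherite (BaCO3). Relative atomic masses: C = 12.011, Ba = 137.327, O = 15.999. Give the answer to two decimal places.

Molar mass of BaCO3: 1·137.327 + 1·12.011 + 3·15.999 = 197.335 g/mol.
Mass of C per formula unit: 1 × 12.011 = 12.011 g.
Weight fraction C = 12.011 / 197.335 = 0.0609.

6.09 weight percent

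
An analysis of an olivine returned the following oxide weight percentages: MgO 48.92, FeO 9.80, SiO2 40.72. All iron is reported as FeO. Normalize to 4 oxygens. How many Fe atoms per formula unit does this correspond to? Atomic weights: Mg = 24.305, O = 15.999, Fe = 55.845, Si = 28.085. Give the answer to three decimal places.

MgO: 48.92/40.304 = 1.21378 mol → 1.21378 mol Mg, 1.21378 mol O.
FeO: 9.80/71.844 = 0.13641 mol → 0.13641 mol Fe, 0.13641 mol O.
SiO2: 40.72/60.083 = 0.67773 mol → 0.67773 mol Si, 1.35546 mol O.
Total oxygen = 2.70565 mol. Normalization factor = 4/2.70565 = 1.47839.
Fe per 4 O = 0.13641 × 1.47839 = 0.202.

0.202 Fe apfu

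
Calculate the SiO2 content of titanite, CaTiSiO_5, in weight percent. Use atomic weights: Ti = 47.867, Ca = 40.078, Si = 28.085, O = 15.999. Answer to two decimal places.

30.65 wt%

M(CaTiSiO_5) = 196.025 g/mol; M(SiO2) = 60.083 g/mol.
Moles SiO2 per formula unit = 1 Si ÷ 1 = 1.0000.
SiO2 fraction = (1.0000 × 60.083) / 196.025 = 60.083/196.025 = 0.3065.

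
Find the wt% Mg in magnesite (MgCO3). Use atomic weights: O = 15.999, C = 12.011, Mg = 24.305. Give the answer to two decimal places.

Formula mass = 1*24.305 + 1*12.011 + 3*15.999 = 84.313 g/mol, of which 24.305 g is Mg.
So Mg makes up 24.305/84.313 = 0.2883 of the mass, i.e. 28.83%.

28.83 weight percent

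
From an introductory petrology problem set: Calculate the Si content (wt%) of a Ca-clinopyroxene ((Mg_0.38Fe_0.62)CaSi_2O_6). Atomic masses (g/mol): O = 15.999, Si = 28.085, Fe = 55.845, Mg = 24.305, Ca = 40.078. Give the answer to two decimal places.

M((Mg_0.38Fe_0.62)CaSi_2O_6) = 236.102 g/mol.
Si contributes 2 × 28.085 = 56.170 g per mole.
56.170/236.102 = 0.2379 → 23.79%.

23.79 wt%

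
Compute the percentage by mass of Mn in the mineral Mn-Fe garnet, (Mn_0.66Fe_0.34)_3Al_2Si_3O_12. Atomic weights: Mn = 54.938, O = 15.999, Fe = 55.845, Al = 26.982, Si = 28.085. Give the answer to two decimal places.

Molar mass of (Mn_0.66Fe_0.34)_3Al_2Si_3O_12: 1.98×54.938 + 1.02×55.845 + 2×26.982 + 3×28.085 + 12×15.999 = 495.946 g/mol.
Mass of Mn per formula unit: 1.98 × 54.938 = 108.777 g.
Weight fraction Mn = 108.777 / 495.946 = 0.2193.

21.93 weight percent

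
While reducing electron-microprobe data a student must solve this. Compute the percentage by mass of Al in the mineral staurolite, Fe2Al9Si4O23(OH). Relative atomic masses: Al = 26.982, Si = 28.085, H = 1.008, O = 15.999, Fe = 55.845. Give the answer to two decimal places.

M(Fe2Al9Si4O23(OH)) = 851.852 g/mol.
Al contributes 9 × 26.982 = 242.838 g per mole.
242.838/851.852 = 0.2851 → 28.51%.

28.51 mass %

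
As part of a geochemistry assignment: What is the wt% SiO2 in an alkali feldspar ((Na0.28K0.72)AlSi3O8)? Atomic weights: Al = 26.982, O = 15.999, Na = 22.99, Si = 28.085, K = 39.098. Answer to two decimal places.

65.83 wt%

M((Na0.28K0.72)AlSi3O8) = 273.817 g/mol; M(SiO2) = 60.083 g/mol.
Moles SiO2 per formula unit = 3 Si ÷ 1 = 3.0000.
SiO2 fraction = (3.0000 × 60.083) / 273.817 = 180.249/273.817 = 0.6583.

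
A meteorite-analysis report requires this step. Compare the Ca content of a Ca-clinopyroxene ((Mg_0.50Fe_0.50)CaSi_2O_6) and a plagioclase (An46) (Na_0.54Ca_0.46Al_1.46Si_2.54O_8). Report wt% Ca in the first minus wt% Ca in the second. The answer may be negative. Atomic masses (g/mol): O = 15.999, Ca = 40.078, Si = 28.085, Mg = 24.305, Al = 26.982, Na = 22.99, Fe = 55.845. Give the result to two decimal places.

M((Mg_0.50Fe_0.50)CaSi_2O_6) = 232.317 g/mol, so wt% Ca = 40.078/232.317 × 100 = 17.25%.
M(Na_0.54Ca_0.46Al_1.46Si_2.54O_8) = 269.572 g/mol, so wt% Ca = 18.436/269.572 × 100 = 6.84%.
17.25 − 6.84 = 10.41 pp.

10.41 percentage points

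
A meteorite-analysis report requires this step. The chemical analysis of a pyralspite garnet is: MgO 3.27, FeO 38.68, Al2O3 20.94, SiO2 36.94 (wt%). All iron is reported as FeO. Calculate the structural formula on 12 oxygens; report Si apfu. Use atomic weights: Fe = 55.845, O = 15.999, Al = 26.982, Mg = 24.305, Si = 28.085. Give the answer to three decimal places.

2.993 Si apfu

3.27 wt% MgO ÷ 40.304 g/mol = 0.08113 mol, giving 0.08113 Mg and 0.08113 O.
38.68 wt% FeO ÷ 71.844 g/mol = 0.53839 mol, giving 0.53839 Fe and 0.53839 O.
20.94 wt% Al2O3 ÷ 101.961 g/mol = 0.20537 mol, giving 0.41074 Al and 0.61611 O.
36.94 wt% SiO2 ÷ 60.083 g/mol = 0.61482 mol, giving 0.61482 Si and 1.22964 O.
Oxygen sums to 2.46527; scaling by 12/2.46527 = 4.86762 puts the formula on 12 O.
Si: 0.61482 × 4.86762 = 2.993 atoms per formula unit.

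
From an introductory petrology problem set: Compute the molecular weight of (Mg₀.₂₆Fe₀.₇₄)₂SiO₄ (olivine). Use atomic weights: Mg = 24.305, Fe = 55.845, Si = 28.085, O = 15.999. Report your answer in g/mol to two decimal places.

M = 0.52·24.305 + 1.48·55.845 + 1·28.085 + 4·15.999

187.37 g/mol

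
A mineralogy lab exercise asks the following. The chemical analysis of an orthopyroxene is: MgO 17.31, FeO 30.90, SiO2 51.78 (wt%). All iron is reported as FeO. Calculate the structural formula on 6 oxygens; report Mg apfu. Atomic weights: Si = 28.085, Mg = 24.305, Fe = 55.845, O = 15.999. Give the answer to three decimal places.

MgO: 17.31/40.304 = 0.42949 mol → 0.42949 mol Mg, 0.42949 mol O.
FeO: 30.90/71.844 = 0.43010 mol → 0.43010 mol Fe, 0.43010 mol O.
SiO2: 51.78/60.083 = 0.86181 mol → 0.86181 mol Si, 1.72362 mol O.
Total oxygen = 2.58321 mol. Normalization factor = 6/2.58321 = 2.32269.
Mg per 6 O = 0.42949 × 2.32269 = 0.998.

0.998 Mg apfu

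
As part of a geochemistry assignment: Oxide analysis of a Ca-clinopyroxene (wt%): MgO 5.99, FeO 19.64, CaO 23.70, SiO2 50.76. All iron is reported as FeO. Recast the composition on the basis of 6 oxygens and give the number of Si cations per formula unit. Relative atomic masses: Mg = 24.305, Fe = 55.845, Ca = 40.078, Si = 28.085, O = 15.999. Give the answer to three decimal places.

2.000 Si apfu

MgO (M=40.304): mol = 0.14862; Mg = 0.14862, O = 0.14862.
FeO (M=71.844): mol = 0.27337; Fe = 0.27337, O = 0.27337.
CaO (M=56.077): mol = 0.42263; Ca = 0.42263, O = 0.42263.
SiO2 (M=60.083): mol = 0.84483; Si = 0.84483, O = 1.68966.
ΣO = 2.53428; factor = 6/ΣO = 2.36754.
Si apfu = 0.84483 × 2.36754 = 2.000.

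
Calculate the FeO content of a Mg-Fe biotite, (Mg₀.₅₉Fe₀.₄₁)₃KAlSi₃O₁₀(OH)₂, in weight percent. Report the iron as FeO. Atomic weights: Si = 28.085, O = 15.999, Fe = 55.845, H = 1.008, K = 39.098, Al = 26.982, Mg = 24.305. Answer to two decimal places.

Formula mass = 456.048 g/mol.
1.23 Fe → 1.2300 mol FeO per formula unit; M(FeO) = 71.844, so FeO mass = 88.368 g.
88.368/456.048 × 100 = 19.38 wt%.

19.38 wt%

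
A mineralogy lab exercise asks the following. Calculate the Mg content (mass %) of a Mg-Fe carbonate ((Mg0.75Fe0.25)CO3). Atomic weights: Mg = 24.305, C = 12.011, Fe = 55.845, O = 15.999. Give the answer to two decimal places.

19.77 mass %

Formula mass = 0.75*24.305 + 0.25*55.845 + 1*12.011 + 3*15.999 = 92.198 g/mol, of which 18.229 g is Mg.
So Mg makes up 18.229/92.198 = 0.1977 of the mass, i.e. 19.77%.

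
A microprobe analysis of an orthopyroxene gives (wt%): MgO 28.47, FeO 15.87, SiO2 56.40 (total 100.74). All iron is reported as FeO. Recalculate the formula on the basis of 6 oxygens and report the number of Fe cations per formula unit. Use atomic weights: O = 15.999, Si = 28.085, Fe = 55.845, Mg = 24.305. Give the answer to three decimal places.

0.473 Fe apfu

28.47 wt% MgO ÷ 40.304 g/mol = 0.70638 mol, giving 0.70638 Mg and 0.70638 O.
15.87 wt% FeO ÷ 71.844 g/mol = 0.22090 mol, giving 0.22090 Fe and 0.22090 O.
56.40 wt% SiO2 ÷ 60.083 g/mol = 0.93870 mol, giving 0.93870 Si and 1.87740 O.
Oxygen sums to 2.80468; scaling by 6/2.80468 = 2.13928 puts the formula on 6 O.
Fe: 0.22090 × 2.13928 = 0.473 atoms per formula unit.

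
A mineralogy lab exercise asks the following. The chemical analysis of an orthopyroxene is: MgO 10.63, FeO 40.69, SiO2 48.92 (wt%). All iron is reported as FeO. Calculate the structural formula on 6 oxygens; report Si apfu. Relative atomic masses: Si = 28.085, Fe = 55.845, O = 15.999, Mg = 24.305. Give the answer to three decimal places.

MgO: 10.63/40.304 = 0.26375 mol → 0.26375 mol Mg, 0.26375 mol O.
FeO: 40.69/71.844 = 0.56637 mol → 0.56637 mol Fe, 0.56637 mol O.
SiO2: 48.92/60.083 = 0.81421 mol → 0.81421 mol Si, 1.62842 mol O.
Total oxygen = 2.45854 mol. Normalization factor = 6/2.45854 = 2.44047.
Si per 6 O = 0.81421 × 2.44047 = 1.987.

1.987 Si apfu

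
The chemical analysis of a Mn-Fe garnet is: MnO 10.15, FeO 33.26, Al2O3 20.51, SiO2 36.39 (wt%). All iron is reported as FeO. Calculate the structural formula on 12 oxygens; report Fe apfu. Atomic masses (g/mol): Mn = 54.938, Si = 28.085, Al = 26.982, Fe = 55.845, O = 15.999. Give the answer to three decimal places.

2.295 Fe apfu

MnO (M=70.937): mol = 0.14308; Mn = 0.14308, O = 0.14308.
FeO (M=71.844): mol = 0.46295; Fe = 0.46295, O = 0.46295.
Al2O3 (M=101.961): mol = 0.20116; Al = 0.40232, O = 0.60348.
SiO2 (M=60.083): mol = 0.60566; Si = 0.60566, O = 1.21132.
ΣO = 2.42083; factor = 12/ΣO = 4.95698.
Fe apfu = 0.46295 × 4.95698 = 2.295.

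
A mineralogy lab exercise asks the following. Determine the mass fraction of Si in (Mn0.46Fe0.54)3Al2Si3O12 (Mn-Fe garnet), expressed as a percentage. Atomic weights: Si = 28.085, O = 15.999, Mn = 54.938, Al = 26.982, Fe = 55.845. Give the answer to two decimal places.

Molar mass of (Mn0.46Fe0.54)3Al2Si3O12: 1.38·54.938 + 1.62·55.845 + 2·26.982 + 3·28.085 + 12·15.999 = 496.490 g/mol.
Mass of Si per formula unit: 3 × 28.085 = 84.255 g.
Weight fraction Si = 84.255 / 496.490 = 0.1697.

16.97 mass %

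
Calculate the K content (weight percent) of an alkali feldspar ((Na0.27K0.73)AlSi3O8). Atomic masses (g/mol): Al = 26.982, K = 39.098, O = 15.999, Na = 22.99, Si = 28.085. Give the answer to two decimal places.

Formula mass = 0.27·22.99 + 0.73·39.098 + 1·26.982 + 3·28.085 + 8·15.999 = 273.978 g/mol, of which 28.542 g is K.
So K makes up 28.542/273.978 = 0.1042 of the mass, i.e. 10.42%.

10.42 weight percent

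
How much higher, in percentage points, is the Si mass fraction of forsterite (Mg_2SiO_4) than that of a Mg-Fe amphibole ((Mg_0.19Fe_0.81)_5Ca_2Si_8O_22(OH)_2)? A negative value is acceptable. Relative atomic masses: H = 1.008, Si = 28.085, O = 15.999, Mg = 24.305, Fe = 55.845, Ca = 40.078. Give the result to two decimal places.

-3.94 percentage points

First mineral: 28.085 g Si in 140.691 g formula = 19.96 wt% Si.
Second mineral: 224.680 g Si in 940.090 g formula = 23.90 wt% Si.
19.96% − 23.90% gives a difference of -3.94 percentage points.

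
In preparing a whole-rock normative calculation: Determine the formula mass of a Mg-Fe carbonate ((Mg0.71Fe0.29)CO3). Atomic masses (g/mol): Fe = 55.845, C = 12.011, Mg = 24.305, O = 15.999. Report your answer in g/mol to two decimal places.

93.46 g/mol

The formula mass is the sum 0.71×24.305 + 0.29×55.845 + 1×12.011 + 3×15.999.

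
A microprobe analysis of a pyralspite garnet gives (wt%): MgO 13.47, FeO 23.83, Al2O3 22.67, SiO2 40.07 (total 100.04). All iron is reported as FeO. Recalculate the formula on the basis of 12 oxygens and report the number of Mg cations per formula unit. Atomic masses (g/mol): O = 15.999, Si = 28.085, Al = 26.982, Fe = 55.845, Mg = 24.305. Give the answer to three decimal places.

1.504 Mg apfu

MgO (M=40.304): mol = 0.33421; Mg = 0.33421, O = 0.33421.
FeO (M=71.844): mol = 0.33169; Fe = 0.33169, O = 0.33169.
Al2O3 (M=101.961): mol = 0.22234; Al = 0.44468, O = 0.66702.
SiO2 (M=60.083): mol = 0.66691; Si = 0.66691, O = 1.33382.
ΣO = 2.66674; factor = 12/ΣO = 4.49988.
Mg apfu = 0.33421 × 4.49988 = 1.504.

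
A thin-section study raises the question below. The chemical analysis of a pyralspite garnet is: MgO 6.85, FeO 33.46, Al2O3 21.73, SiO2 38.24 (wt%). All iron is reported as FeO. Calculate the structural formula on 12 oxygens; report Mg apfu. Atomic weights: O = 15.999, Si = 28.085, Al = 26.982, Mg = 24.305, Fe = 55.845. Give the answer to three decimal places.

6.85 wt% MgO ÷ 40.304 g/mol = 0.16996 mol, giving 0.16996 Mg and 0.16996 O.
33.46 wt% FeO ÷ 71.844 g/mol = 0.46573 mol, giving 0.46573 Fe and 0.46573 O.
21.73 wt% Al2O3 ÷ 101.961 g/mol = 0.21312 mol, giving 0.42624 Al and 0.63936 O.
38.24 wt% SiO2 ÷ 60.083 g/mol = 0.63645 mol, giving 0.63645 Si and 1.27290 O.
Oxygen sums to 2.54795; scaling by 12/2.54795 = 4.70967 puts the formula on 12 O.
Mg: 0.16996 × 4.70967 = 0.800 atoms per formula unit.

0.800 Mg apfu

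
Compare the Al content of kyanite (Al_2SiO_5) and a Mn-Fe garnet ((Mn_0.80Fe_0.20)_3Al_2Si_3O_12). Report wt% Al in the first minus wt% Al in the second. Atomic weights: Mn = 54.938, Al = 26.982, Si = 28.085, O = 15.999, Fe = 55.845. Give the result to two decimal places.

22.41 percentage points

First mineral: 53.964 g Al in 162.044 g formula = 33.30 wt% Al.
Second mineral: 53.964 g Al in 495.565 g formula = 10.89 wt% Al.
33.30% − 10.89% gives a difference of 22.41 percentage points.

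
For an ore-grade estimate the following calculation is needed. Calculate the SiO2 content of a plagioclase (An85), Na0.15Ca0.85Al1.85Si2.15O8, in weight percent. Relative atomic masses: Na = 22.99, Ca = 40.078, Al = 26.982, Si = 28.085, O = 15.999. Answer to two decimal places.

46.84 wt%

M(Na0.15Ca0.85Al1.85Si2.15O8) = 275.806 g/mol; M(SiO2) = 60.083 g/mol.
Moles SiO2 per formula unit = 2.15 Si ÷ 1 = 2.1500.
SiO2 fraction = (2.1500 × 60.083) / 275.806 = 129.178/275.806 = 0.4684.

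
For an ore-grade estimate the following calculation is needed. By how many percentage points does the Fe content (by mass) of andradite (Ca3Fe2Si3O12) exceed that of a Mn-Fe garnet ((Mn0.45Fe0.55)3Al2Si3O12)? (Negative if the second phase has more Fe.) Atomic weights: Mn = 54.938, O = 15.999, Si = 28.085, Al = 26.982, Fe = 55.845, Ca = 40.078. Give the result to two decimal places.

M(Ca3Fe2Si3O12) = 508.167 g/mol, so wt% Fe = 111.690/508.167 × 100 = 21.98%.
M((Mn0.45Fe0.55)3Al2Si3O12) = 496.518 g/mol, so wt% Fe = 92.144/496.518 × 100 = 18.56%.
21.98 − 18.56 = 3.42 pp.

3.42 percentage points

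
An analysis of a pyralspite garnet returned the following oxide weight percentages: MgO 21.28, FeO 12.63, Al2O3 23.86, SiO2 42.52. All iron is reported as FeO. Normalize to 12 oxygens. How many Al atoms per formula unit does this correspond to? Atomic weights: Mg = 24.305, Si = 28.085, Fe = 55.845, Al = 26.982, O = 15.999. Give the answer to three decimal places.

1.991 Al apfu

MgO: 21.28/40.304 = 0.52799 mol → 0.52799 mol Mg, 0.52799 mol O.
FeO: 12.63/71.844 = 0.17580 mol → 0.17580 mol Fe, 0.17580 mol O.
Al2O3: 23.86/101.961 = 0.23401 mol → 0.46802 mol Al, 0.70203 mol O.
SiO2: 42.52/60.083 = 0.70769 mol → 0.70769 mol Si, 1.41538 mol O.
Total oxygen = 2.82120 mol. Normalization factor = 12/2.82120 = 4.25351.
Al per 12 O = 0.46802 × 4.25351 = 1.991.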